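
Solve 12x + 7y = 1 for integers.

Step 1: Check solvability.
gcd(12, 7) = 1
Since 1 divides 1, solutions exist.

Step 2: Apply extended Euclidean algorithm to find gcd.
We find integers such that 12*x0 + 7*y0 = 1

Step 3: Scale the particular solution.
Multiply by 1/1 = 1:
x = 3, y = -5

Step 4: Verify.
12*(3) + 7*(-5) = 1 = 1 ✓

x = 3, y = -5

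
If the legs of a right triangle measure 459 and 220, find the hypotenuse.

c² = a² + b² = 459² + 220² = 210681 + 48400 = 259081
c = 509

509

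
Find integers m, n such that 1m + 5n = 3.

Step 1: Check solvability.
gcd(1, 5) = 1
Since 1 divides 3, solutions exist.

Step 2: Apply extended Euclidean algorithm to find gcd.
We find integers such that 1*x0 + 5*y0 = 1

Step 3: Scale the particular solution.
Multiply by 3/1 = 3:
m = 3, n = 0

Step 4: Verify.
1*(3) + 5*(0) = 3 = 3 ✓

m = 3, n = 0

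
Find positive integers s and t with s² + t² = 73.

We need to find integers s, t > 0 such that s² + t² = 73.
Trying s = 3: t² = 73 - 3² = 73 - 9 = 64
t = 8
Check: 3² + 8² = 9 + 64 = 73 ✓

73 = 3² + 8²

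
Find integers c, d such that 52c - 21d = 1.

Step 1: Check solvability.
gcd(52, 21) = 1
Since 1 divides 1, solutions exist.

Step 2: Apply extended Euclidean algorithm to find gcd.
We find integers such that 52*x0 + 21*y0 = 1

Step 3: Scale the particular solution.
Multiply by 1/1 = 1:
c = -2, d = -5

Step 4: Verify.
52*(-2) - 21*(-5) = 1 = 1 ✓

c = -2, d = -5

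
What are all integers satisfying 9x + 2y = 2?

Step 1: Compute gcd(9, 2) = 1.
Since 1 divides 2, solutions exist.

Step 2: Find a particular solution using extended Euclidean algorithm.
We get x₀ = 2, y₀ = -8.
Check: 9*2 + 2*-8 = 2 = 2 ✓

Step 3: Write the general solution.
x = 2 + (2/1)t = 2 + 2t
y = -8 - (9/1)t = -8 - 9t
for any integer t.

x = 2 + 2t, y = -8 - 9t for integer t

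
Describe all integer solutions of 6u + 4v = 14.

Step 1: Compute gcd(6, 4) = 2.
Since 2 divides 14, solutions exist.

Step 2: Find a particular solution using extended Euclidean algorithm.
We get u₀ = 7, v₀ = -7.
Check: 6*7 + 4*-7 = 14 = 14 ✓

Step 3: Write the general solution.
u = 7 + (4/2)t = 7 + 2t
v = -7 - (6/2)t = -7 - 3t
for any integer t.

u = 7 + 2t, v = -7 - 3t for integer t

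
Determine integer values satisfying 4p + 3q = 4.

Step 1: Check solvability.
gcd(4, 3) = 1
Since 1 divides 4, solutions exist.

Step 2: Apply extended Euclidean algorithm to find gcd.
We find integers such that 4*x0 + 3*y0 = 1

Step 3: Scale the particular solution.
Multiply by 4/1 = 4:
p = 4, q = -4

Step 4: Verify.
4*(4) + 3*(-4) = 4 = 4 ✓

p = 4, q = -4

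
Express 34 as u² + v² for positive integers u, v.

We need to find integers u, v > 0 such that u² + v² = 34.
Trying u = 3: v² = 34 - 3² = 34 - 9 = 25
v = 5
Check: 3² + 5² = 9 + 25 = 34 ✓

34 = 3² + 5²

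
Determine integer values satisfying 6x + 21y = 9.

Step 1: Check solvability.
gcd(6, 21) = 3
Since 3 divides 9, solutions exist.

Step 2: Apply extended Euclidean algorithm to find gcd.
We find integers such that 6*x0 + 21*y0 = 3

Step 3: Scale the particular solution.
Multiply by 9/3 = 3:
x = -9, y = 3

Step 4: Verify.
6*(-9) + 21*(3) = 9 = 9 ✓

x = -9, y = 3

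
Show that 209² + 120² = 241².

Compute a² + b² = 209² + 120² = 43681 + 14400 = 58081
Compute c² = 241² = 58081
Since 58081 = 58081, confirmed.

Yes, it is a Pythagorean triple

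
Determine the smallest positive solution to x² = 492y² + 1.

We seek the smallest positive integers (x, y) with x² - 492y² = 1, i.e., x² = 492y² + 1.
Try successive y values:
y = 1: x² = 492·1² + 1 = 493, not a perfect square
y = 2: x² = 492·2² + 1 = 1969, not a perfect square
y = 3: x² = 492·3² + 1 = 4429, not a perfect square
... continuing the search (or via continued fractions) ...
y = 1342: x² = 492·1342² + 1 = 886074289, x = 29767 ✓

Verify: 29767² - 492·1342² = 886074289 - 886074288 = 1 ✓

x = 29767, y = 1342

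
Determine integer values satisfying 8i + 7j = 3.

Step 1: Check solvability.
gcd(8, 7) = 1
Since 1 divides 3, solutions exist.

Step 2: Apply extended Euclidean algorithm to find gcd.
We find integers such that 8*x0 + 7*y0 = 1

Step 3: Scale the particular solution.
Multiply by 3/1 = 3:
i = 3, j = -3

Step 4: Verify.
8*(3) + 7*(-3) = 3 = 3 ✓

i = 3, j = -3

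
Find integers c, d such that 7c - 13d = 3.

Step 1: Check solvability.
gcd(7, 13) = 1
Since 1 divides 3, solutions exist.

Step 2: Apply extended Euclidean algorithm to find gcd.
We find integers such that 7*x0 + 13*y0 = 1

Step 3: Scale the particular solution.
Multiply by 3/1 = 3:
c = 6, d = 3

Step 4: Verify.
7*(6) - 13*(3) = 3 = 3 ✓

c = 6, d = 3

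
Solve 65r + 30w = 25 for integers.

Step 1: Check solvability.
gcd(65, 30) = 5
Since 5 divides 25, solutions exist.

Step 2: Apply extended Euclidean algorithm to find gcd.
We find integers such that 65*x0 + 30*y0 = 5

Step 3: Scale the particular solution.
Multiply by 25/5 = 5:
r = 5, w = -10

Step 4: Verify.
65*(5) + 30*(-10) = 25 = 25 ✓

r = 5, w = -10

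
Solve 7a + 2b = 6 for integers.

Step 1: Check solvability.
gcd(7, 2) = 1
Since 1 divides 6, solutions exist.

Step 2: Apply extended Euclidean algorithm to find gcd.
We find integers such that 7*x0 + 2*y0 = 1

Step 3: Scale the particular solution.
Multiply by 6/1 = 6:
a = 6, b = -18

Step 4: Verify.
7*(6) + 2*(-18) = 6 = 6 ✓

a = 6, b = -18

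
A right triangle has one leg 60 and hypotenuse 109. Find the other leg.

a² = c² - b² = 11881 - 3600 = 8281
a = 91

91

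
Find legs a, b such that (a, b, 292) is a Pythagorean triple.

We need a² + b² = 292² = 85264.
Trying: 220² + 192² = 48400 + 36864 = 85264 ✓

(220, 192, 292)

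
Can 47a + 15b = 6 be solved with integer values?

Step 1: Compute gcd(47, 15).
gcd(47, 15) = 1

Step 2: Check divisibility.
Does 1 divide 6? 6 = 1 x 6, so yes.

By the theorem on linear Diophantine equations, 47a + 15b = 6 has integer solutions if and only if gcd(47, 15) divides 6. Since 1 | 6, solutions exist.

Yes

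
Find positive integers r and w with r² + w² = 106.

We need to find integers r, w > 0 such that r² + w² = 106.
Trying r = 5: w² = 106 - 5² = 106 - 25 = 81
w = 9
Check: 5² + 9² = 25 + 81 = 106 ✓

106 = 5² + 9²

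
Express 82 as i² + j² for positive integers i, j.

We need to find integers i, j > 0 such that i² + j² = 82.
Trying i = 1: j² = 82 - 1² = 82 - 1 = 81
j = 9
Check: 1² + 9² = 1 + 81 = 82 ✓

82 = 1² + 9²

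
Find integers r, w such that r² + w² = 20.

We need to find integers r, w > 0 such that r² + w² = 20.
Trying r = 2: w² = 20 - 2² = 20 - 4 = 16
w = 4
Check: 2² + 4² = 4 + 16 = 20 ✓

20 = 2² + 4²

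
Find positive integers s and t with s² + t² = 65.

We need to find integers s, t > 0 such that s² + t² = 65.
Trying s = 1: t² = 65 - 1² = 65 - 1 = 64
t = 8
Check: 1² + 8² = 1 + 64 = 65 ✓

65 = 1² + 8²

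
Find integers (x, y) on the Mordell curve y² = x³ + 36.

Try small integer x values and check whether x³ + 36 is a perfect square.
x = -3: x³ + 36 = -3³ + 36 = -27 + 36 = 9
Is 9 a perfect square? 3² = 9 ✓
So (x, y) = (-3, -3) is a solution.

x = -3, y = -3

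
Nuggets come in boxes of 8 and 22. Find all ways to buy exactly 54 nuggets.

We need non-negative integers (x, y) with 8x + 22y = 54.
For each x in 0..6, check if 54 - 8x is a non-negative multiple of 22.
x = 4: 22y = 22, y = 1 ✓

(4 boxes of 8, 1 boxes of 22)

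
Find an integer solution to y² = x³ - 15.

Try small integer x values and check whether x³ - 15 is a perfect square.
x = 4: x³ - 15 = 4³ - 15 = 64 - 15 = 49
Is 49 a perfect square? 7² = 49 ✓
So (x, y) = (4, 7) is a solution.

x = 4, y = 7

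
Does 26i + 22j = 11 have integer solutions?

Step 1: Compute gcd(26, 22).
gcd(26, 22) = 2

Step 2: Check divisibility.
Does 2 divide 11? 11 = 2 x 5 + 1, so no.

By the theorem on linear Diophantine equations, 26i + 22j = 11 has integer solutions if and only if gcd(26, 22) divides 11. Since 2 does not divide 11, no solutions exist.

No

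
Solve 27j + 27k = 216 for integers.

Step 1: Check solvability.
gcd(27, 27) = 27
Since 27 divides 216, solutions exist.

Step 2: Apply extended Euclidean algorithm to find gcd.
We find integers such that 27*x0 + 27*y0 = 27

Step 3: Scale the particular solution.
Multiply by 216/27 = 8:
j = 0, k = 8

Step 4: Verify.
27*(0) + 27*(8) = 216 = 216 ✓

j = 0, k = 8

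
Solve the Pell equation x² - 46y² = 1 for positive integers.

We seek the smallest positive integers (x, y) with x² - 46y² = 1, i.e., x² = 46y² + 1.
Try successive y values:
y = 1: x² = 46·1² + 1 = 47, not a perfect square
y = 2: x² = 46·2² + 1 = 185, not a perfect square
y = 3: x² = 46·3² + 1 = 415, not a perfect square
... continuing the search (or via continued fractions) ...
y = 3588: x² = 46·3588² + 1 = 592192225, x = 24335 ✓

Verify: 24335² - 46·3588² = 592192225 - 592192224 = 1 ✓

x = 24335, y = 3588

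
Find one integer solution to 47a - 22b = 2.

Step 1: Check solvability.
gcd(47, 22) = 1
Since 1 divides 2, solutions exist.

Step 2: Apply extended Euclidean algorithm to find gcd.
We find integers such that 47*x0 + 22*y0 = 1

Step 3: Scale the particular solution.
Multiply by 2/1 = 2:
a = -14, b = -30

Step 4: Verify.
47*(-14) - 22*(-30) = 2 = 2 ✓

a = -14, b = -30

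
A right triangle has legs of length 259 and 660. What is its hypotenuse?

c² = a² + b² = 259² + 660² = 67081 + 435600 = 502681
c = 709

709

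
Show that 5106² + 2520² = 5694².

Compute a² + b² = 5106² + 2520² = 26071236 + 6350400 = 32421636
Compute c² = 5694² = 32421636
Since 32421636 = 32421636, confirmed.

Yes, it is a Pythagorean triple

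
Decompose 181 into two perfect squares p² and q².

We need to find integers p, q > 0 such that p² + q² = 181.
Trying p = 9: q² = 181 - 9² = 181 - 81 = 100
q = 10
Check: 9² + 10² = 81 + 100 = 181 ✓

181 = 9² + 10²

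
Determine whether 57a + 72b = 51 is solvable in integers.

Step 1: Compute gcd(57, 72).
gcd(57, 72) = 3

Step 2: Check divisibility.
Does 3 divide 51? 51 = 3 x 17, so yes.

By the theorem on linear Diophantine equations, 57a + 72b = 51 has integer solutions if and only if gcd(57, 72) divides 51. Since 3 | 51, solutions exist.

Yes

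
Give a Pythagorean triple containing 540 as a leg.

We need the other leg and hypotenuse such that 540² + x² = c².
Take x = 629, c = 829: 540² + 629² = 291600 + 395641 = 687241 = 829² ✓
Triple: (629, 540, 829)

(629, 540, 829)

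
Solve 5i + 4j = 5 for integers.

Step 1: Check solvability.
gcd(5, 4) = 1
Since 1 divides 5, solutions exist.

Step 2: Apply extended Euclidean algorithm to find gcd.
We find integers such that 5*x0 + 4*y0 = 1

Step 3: Scale the particular solution.
Multiply by 5/1 = 5:
i = 5, j = -5

Step 4: Verify.
5*(5) + 4*(-5) = 5 = 5 ✓

i = 5, j = -5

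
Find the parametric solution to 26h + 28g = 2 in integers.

Step 1: Compute gcd(26, 28) = 2.
Since 2 divides 2, solutions exist.

Step 2: Find a particular solution using extended Euclidean algorithm.
We get h₀ = -1, g₀ = 1.
Check: 26*-1 + 28*1 = 2 = 2 ✓

Step 3: Write the general solution.
h = -1 + (28/2)t = -1 + 14t
g = 1 - (26/2)t = 1 - 13t
for any integer t.

h = -1 + 14t, g = 1 - 13t for integer t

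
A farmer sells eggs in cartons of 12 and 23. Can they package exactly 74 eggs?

We need non-negative a, b with 12a + 23b = 74.
gcd(12, 23) = 1 divides 74, but no a in [0, 6] gives non-negative b.

No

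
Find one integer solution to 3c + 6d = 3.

Step 1: Check solvability.
gcd(3, 6) = 3
Since 3 divides 3, solutions exist.

Step 2: Apply extended Euclidean algorithm to find gcd.
We find integers such that 3*x0 + 6*y0 = 3

Step 3: Scale the particular solution.
Multiply by 3/3 = 1:
c = 1, d = 0

Step 4: Verify.
3*(1) + 6*(0) = 3 = 3 ✓

c = 1, d = 0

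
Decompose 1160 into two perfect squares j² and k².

We need to find integers j, k > 0 such that j² + k² = 1160.
Trying j = 2: k² = 1160 - 2² = 1160 - 4 = 1156
k = 34
Check: 2² + 34² = 4 + 1156 = 1160 ✓

1160 = 2² + 34²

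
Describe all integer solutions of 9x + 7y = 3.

Step 1: Compute gcd(9, 7) = 1.
Since 1 divides 3, solutions exist.

Step 2: Find a particular solution using extended Euclidean algorithm.
We get x₀ = -9, y₀ = 12.
Check: 9*-9 + 7*12 = 3 = 3 ✓

Step 3: Write the general solution.
x = -9 + (7/1)t = -9 + 7t
y = 12 - (9/1)t = 12 - 9t
for any integer t.

x = -9 + 7t, y = 12 - 9t for integer t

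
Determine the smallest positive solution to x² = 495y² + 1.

We seek the smallest positive integers (x, y) with x² - 495y² = 1, i.e., x² = 495y² + 1.
Try successive y values:
y = 1: x² = 495·1² + 1 = 496, not a perfect square
y = 2: x² = 495·2² + 1 = 1981, not a perfect square
y = 3: x² = 495·3² + 1 = 4456, not a perfect square
... continuing the search (or via continued fractions) ...
y = 4: x² = 495·4² + 1 = 7921, x = 89 ✓

Verify: 89² - 495·4² = 7921 - 7920 = 1 ✓

x = 89, y = 4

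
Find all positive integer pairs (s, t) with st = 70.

The positive divisors of 70 are: 1, 2, 5, 7, 10, 14, 35, 70.
Each divisor d gives the pair (d, 70/d):
(1, 70), (2, 35), (5, 14), (7, 10), (10, 7), (14, 5), (35, 2), (70, 1)

(1, 70), (2, 35), (5, 14), (7, 10), (10, 7), (14, 5), (35, 2), (70, 1)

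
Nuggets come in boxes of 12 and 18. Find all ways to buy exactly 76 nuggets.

We need non-negative integers (x, y) with 12x + 18y = 76.
For each x in 0..6, check if 76 - 12x is a non-negative multiple of 18.
No x yields an integer y ≥ 0.

No solution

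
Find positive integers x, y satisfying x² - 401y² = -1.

We need x² = 401y² - 1. Try successive y:
y = 1: x² = 401·1² - 1 = 400 = 20² ✓
Check: 20² - 401·1² = 400 - 401 = -1 ✓

x = 20, y = 1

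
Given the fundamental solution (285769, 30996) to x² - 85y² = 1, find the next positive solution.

Solutions to x² - Dy² = 1 are generated by powers of (x₀ + y₀√D).
The next solution satisfies x₁ + y₁√85 = (x₀ + y₀√85)², giving:
x₁ = x₀² + 85y₀² = 285769² + 85·30996² = 81663921361 + 81663921360 = 163327842721
y₁ = 2x₀y₀ = 2·285769·30996 = 17715391848

Verify: 163327842721² - 85·17715391848² = 26675984207895712683841 - 26675984207895712683840 = 1 ✓

x = 163327842721, y = 17715391848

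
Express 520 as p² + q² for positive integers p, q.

We need to find integers p, q > 0 such that p² + q² = 520.
Trying p = 6: q² = 520 - 6² = 520 - 36 = 484
q = 22
Check: 6² + 22² = 36 + 484 = 520 ✓

520 = 6² + 22²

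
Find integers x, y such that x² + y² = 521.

We need to find integers x, y > 0 such that x² + y² = 521.
Trying x = 11: y² = 521 - 11² = 521 - 121 = 400
y = 20
Check: 11² + 20² = 121 + 400 = 521 ✓

521 = 11² + 20²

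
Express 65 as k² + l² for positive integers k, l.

We need to find integers k, l > 0 such that k² + l² = 65.
Trying k = 1: l² = 65 - 1² = 65 - 1 = 64
l = 8
Check: 1² + 8² = 1 + 64 = 65 ✓

65 = 1² + 8²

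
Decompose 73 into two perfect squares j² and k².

We need to find integers j, k > 0 such that j² + k² = 73.
Trying j = 3: k² = 73 - 3² = 73 - 9 = 64
k = 8
Check: 3² + 8² = 9 + 64 = 73 ✓

73 = 3² + 8²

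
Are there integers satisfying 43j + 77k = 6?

Step 1: Compute gcd(43, 77).
gcd(43, 77) = 1

Step 2: Check divisibility.
Does 1 divide 6? 6 = 1 x 6, so yes.

By the theorem on linear Diophantine equations, 43j + 77k = 6 has integer solutions if and only if gcd(43, 77) divides 6. Since 1 | 6, solutions exist.

Yes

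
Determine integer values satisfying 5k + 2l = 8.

Step 1: Check solvability.
gcd(5, 2) = 1
Since 1 divides 8, solutions exist.

Step 2: Apply extended Euclidean algorithm to find gcd.
We find integers such that 5*x0 + 2*y0 = 1

Step 3: Scale the particular solution.
Multiply by 8/1 = 8:
k = 8, l = -16

Step 4: Verify.
5*(8) + 2*(-16) = 8 = 8 ✓

k = 8, l = -16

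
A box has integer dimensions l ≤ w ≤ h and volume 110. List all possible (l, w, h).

Iterate l from 1 to ⌊110^(1/3)⌋. For each l dividing 110, iterate w ≥ l with w dividing 110/l, and set h = 110/(l·w).
Triples found (5): (1×1×110), (1×2×55), (1×5×22), (1×10×11), (2×5×11)

(1×1×110), (1×2×55), (1×5×22), (1×10×11), (2×5×11)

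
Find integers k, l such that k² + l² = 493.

We need to find integers k, l > 0 such that k² + l² = 493.
Trying k = 3: l² = 493 - 3² = 493 - 9 = 484
l = 22
Check: 3² + 22² = 9 + 484 = 493 ✓

493 = 3² + 22²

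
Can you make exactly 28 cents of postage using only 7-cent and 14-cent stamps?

We need non-negative x, y with 7x + 14y = 28.
gcd(7, 14) = 7 divides 28, so integer solutions exist.
Search for a non-negative one: x = 0 gives 14y = 28 - 0 = 28, so y = 2.
Check: 7·0 + 14·2 = 28 ✓

Yes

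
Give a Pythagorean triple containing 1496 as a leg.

We need the other leg and hypotenuse such that 1496² + x² = c².
Take x = 390, c = 1546: 1496² + 390² = 2238016 + 152100 = 2390116 = 1546² ✓
Triple: (390, 1496, 1546)

(390, 1496, 1546)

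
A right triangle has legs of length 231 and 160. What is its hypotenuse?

c² = a² + b² = 231² + 160² = 53361 + 25600 = 78961
c = 281

281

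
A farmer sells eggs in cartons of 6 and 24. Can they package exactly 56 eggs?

We need non-negative a, b with 6a + 24b = 56.
gcd(6, 24) = 6, and 6 does not divide 56.
No integer solutions exist.

No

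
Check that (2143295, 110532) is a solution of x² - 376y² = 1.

Compute x² = 2143295² = 4593713457025
Compute 376y² = 376·110532² = 376·12217323024 = 4593713457024
x² - 376y² = 4593713457025 - 4593713457024 = 1
Since this equals 1, (2143295, 110532) is a solution.

Yes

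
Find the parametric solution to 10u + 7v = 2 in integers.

Step 1: Compute gcd(10, 7) = 1.
Since 1 divides 2, solutions exist.

Step 2: Find a particular solution using extended Euclidean algorithm.
We get u₀ = -4, v₀ = 6.
Check: 10*-4 + 7*6 = 2 = 2 ✓

Step 3: Write the general solution.
u = -4 + (7/1)t = -4 + 7t
v = 6 - (10/1)t = 6 - 10t
for any integer t.

u = -4 + 7t, v = 6 - 10t for integer t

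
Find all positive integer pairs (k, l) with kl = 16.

The positive divisors of 16 are: 1, 2, 4, 8, 16.
Each divisor d gives the pair (d, 16/d):
(1, 16), (2, 8), (4, 4), (8, 2), (16, 1)

(1, 16), (2, 8), (4, 4), (8, 2), (16, 1)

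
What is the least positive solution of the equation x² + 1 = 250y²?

We need x² = 250y² - 1. Try successive y:
y = 1: x² = 250·1² - 1 = 249, not a perfect square
y = 2: x² = 250·2² - 1 = 999, not a perfect square
y = 3: x² = 250·3² - 1 = 2249, not a perfect square
...
y = 281: x² = 250·281² - 1 = 19740249 = 4443² ✓
Check: 4443² - 250·281² = 19740249 - 19740250 = -1 ✓

x = 4443, y = 281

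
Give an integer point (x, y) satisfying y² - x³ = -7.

Try small integer x values and check whether x³ - 7 is a perfect square.
x = 2: x³ - 7 = 2³ - 7 = 8 - 7 = 1
Is 1 a perfect square? 1² = 1 ✓
So (x, y) = (2, -1) is a solution.

x = 2, y = -1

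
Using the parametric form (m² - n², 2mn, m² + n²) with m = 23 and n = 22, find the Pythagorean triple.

a = m² - n² = 23² - 22² = 529 - 484 = 45
b = 2mn = 2·23·22 = 1012
c = m² + n² = 529 + 484 = 1013
Verify: 45² + 1012² = 2025 + 1024144 = 1026169 = 1013² ✓

(45, 1012, 1013)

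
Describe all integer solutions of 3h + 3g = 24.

Step 1: Compute gcd(3, 3) = 3.
Since 3 divides 24, solutions exist.

Step 2: Find a particular solution using extended Euclidean algorithm.
We get h₀ = 0, g₀ = 8.
Check: 3*0 + 3*8 = 24 = 24 ✓

Step 3: Write the general solution.
h = 0 + (3/3)t = 0 + 1t
g = 8 - (3/3)t = 8 - 1t
for any integer t.

h = 0 + 1t, g = 8 - 1t for integer t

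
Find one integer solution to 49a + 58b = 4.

Step 1: Check solvability.
gcd(49, 58) = 1
Since 1 divides 4, solutions exist.

Step 2: Apply extended Euclidean algorithm to find gcd.
We find integers such that 49*x0 + 58*y0 = 1

Step 3: Scale the particular solution.
Multiply by 4/1 = 4:
a = -52, b = 44

Step 4: Verify.
49*(-52) + 58*(44) = 4 = 4 ✓

a = -52, b = 44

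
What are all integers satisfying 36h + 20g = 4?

Step 1: Compute gcd(36, 20) = 4.
Since 4 divides 4, solutions exist.

Step 2: Find a particular solution using extended Euclidean algorithm.
We get h₀ = -1, g₀ = 2.
Check: 36*-1 + 20*2 = 4 = 4 ✓

Step 3: Write the general solution.
h = -1 + (20/4)t = -1 + 5t
g = 2 - (36/4)t = 2 - 9t
for any integer t.

h = -1 + 5t, g = 2 - 9t for integer t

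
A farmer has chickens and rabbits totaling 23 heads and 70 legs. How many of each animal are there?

Let c = chickens, r = rabbits.
Heads: c + r = 23
Legs: 2c + 4r = 70
From the first equation, c = 23 - r. Substitute:
2(23 - r) + 4r = 70
46 + 2r = 70
r = (70 - 46)/2 = 12
c = 23 - 12 = 11

Chickens: 11, Rabbits: 12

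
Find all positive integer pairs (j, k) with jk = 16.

The positive divisors of 16 are: 1, 2, 4, 8, 16.
Each divisor d gives the pair (d, 16/d):
(1, 16), (2, 8), (4, 4), (8, 2), (16, 1)

(1, 16), (2, 8), (4, 4), (8, 2), (16, 1)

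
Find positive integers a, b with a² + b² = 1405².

We need a² + b² = 1405² = 1974025.
Trying: 53² + 1404² = 2809 + 1971216 = 1974025 ✓

(53, 1404, 1405)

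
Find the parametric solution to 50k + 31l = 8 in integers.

Step 1: Compute gcd(50, 31) = 1.
Since 1 divides 8, solutions exist.

Step 2: Find a particular solution using extended Euclidean algorithm.
We get k₀ = -104, l₀ = 168.
Check: 50*-104 + 31*168 = 8 = 8 ✓

Step 3: Write the general solution.
k = -104 + (31/1)t = -104 + 31t
l = 168 - (50/1)t = 168 - 50t
for any integer t.

k = -104 + 31t, l = 168 - 50t for integer t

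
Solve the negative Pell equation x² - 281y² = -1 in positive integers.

We need x² = 281y² - 1. Try successive y:
y = 1: x² = 281·1² - 1 = 280, not a perfect square
y = 2: x² = 281·2² - 1 = 1123, not a perfect square
y = 3: x² = 281·3² - 1 = 2528, not a perfect square
...
y = 63445: x² = 281·63445² - 1 = 1131100315024 = 1063532² ✓
Check: 1063532² - 281·63445² = 1131100315024 - 1131100315025 = -1 ✓

x = 1063532, y = 63445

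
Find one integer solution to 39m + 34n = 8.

Step 1: Check solvability.
gcd(39, 34) = 1
Since 1 divides 8, solutions exist.

Step 2: Apply extended Euclidean algorithm to find gcd.
We find integers such that 39*x0 + 34*y0 = 1

Step 3: Scale the particular solution.
Multiply by 8/1 = 8:
m = 56, n = -64

Step 4: Verify.
39*(56) + 34*(-64) = 8 = 8 ✓

m = 56, n = -64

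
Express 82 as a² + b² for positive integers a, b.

We need to find integers a, b > 0 such that a² + b² = 82.
Trying a = 1: b² = 82 - 1² = 82 - 1 = 81
b = 9
Check: 1² + 9² = 1 + 81 = 82 ✓

82 = 1² + 9²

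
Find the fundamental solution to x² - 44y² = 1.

We seek the smallest positive integers (x, y) with x² - 44y² = 1, i.e., x² = 44y² + 1.
Try successive y values:
y = 1: x² = 44·1² + 1 = 45, not a perfect square
y = 2: x² = 44·2² + 1 = 177, not a perfect square
y = 3: x² = 44·3² + 1 = 397, not a perfect square
... continuing the search (or via continued fractions) ...
y = 30: x² = 44·30² + 1 = 39601, x = 199 ✓

Verify: 199² - 44·30² = 39601 - 39600 = 1 ✓

x = 199, y = 30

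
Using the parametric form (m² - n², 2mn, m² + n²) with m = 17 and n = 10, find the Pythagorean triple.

a = m² - n² = 289 - 100 = 189
b = 2mn = 2·17·10 = 340
c = m² + n² = 289 + 100 = 389
Verify: 189² + 340² = 35721 + 115600 = 151321 = 389² ✓

(189, 340, 389)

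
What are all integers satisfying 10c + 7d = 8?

Step 1: Compute gcd(10, 7) = 1.
Since 1 divides 8, solutions exist.

Step 2: Find a particular solution using extended Euclidean algorithm.
We get c₀ = -16, d₀ = 24.
Check: 10*-16 + 7*24 = 8 = 8 ✓

Step 3: Write the general solution.
c = -16 + (7/1)t = -16 + 7t
d = 24 - (10/1)t = 24 - 10t
for any integer t.

c = -16 + 7t, d = 24 - 10t for integer t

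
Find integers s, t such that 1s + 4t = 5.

Step 1: Check solvability.
gcd(1, 4) = 1
Since 1 divides 5, solutions exist.

Step 2: Apply extended Euclidean algorithm to find gcd.
We find integers such that 1*x0 + 4*y0 = 1

Step 3: Scale the particular solution.
Multiply by 5/1 = 5:
s = 5, t = 0

Step 4: Verify.
1*(5) + 4*(0) = 5 = 5 ✓

s = 5, t = 0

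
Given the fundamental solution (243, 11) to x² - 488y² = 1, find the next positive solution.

Solutions to x² - Dy² = 1 are generated by powers of (x₀ + y₀√D).
The next solution satisfies x₁ + y₁√488 = (x₀ + y₀√488)², giving:
x₁ = x₀² + 488y₀² = 243² + 488·11² = 59049 + 59048 = 118097
y₁ = 2x₀y₀ = 2·243·11 = 5346

Verify: 118097² - 488·5346² = 13946901409 - 13946901408 = 1 ✓

x = 118097, y = 5346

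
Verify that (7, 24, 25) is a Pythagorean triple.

Compute a² + b² = 7² + 24² = 49 + 576 = 625
Compute c² = 25² = 625
Since 625 = 625, confirmed.

Yes, it is a Pythagorean triple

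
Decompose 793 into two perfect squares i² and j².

We need to find integers i, j > 0 such that i² + j² = 793.
Trying i = 3: j² = 793 - 3² = 793 - 9 = 784
j = 28
Check: 3² + 28² = 9 + 784 = 793 ✓

793 = 3² + 28²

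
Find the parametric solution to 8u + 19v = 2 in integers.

Step 1: Compute gcd(8, 19) = 1.
Since 1 divides 2, solutions exist.

Step 2: Find a particular solution using extended Euclidean algorithm.
We get u₀ = -14, v₀ = 6.
Check: 8*-14 + 19*6 = 2 = 2 ✓

Step 3: Write the general solution.
u = -14 + (19/1)t = -14 + 19t
v = 6 - (8/1)t = 6 - 8t
for any integer t.

u = -14 + 19t, v = 6 - 8t for integer t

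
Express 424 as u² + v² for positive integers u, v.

We need to find integers u, v > 0 such that u² + v² = 424.
Trying u = 10: v² = 424 - 10² = 424 - 100 = 324
v = 18
Check: 10² + 18² = 100 + 324 = 424 ✓

424 = 10² + 18²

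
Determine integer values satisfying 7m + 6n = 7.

Step 1: Check solvability.
gcd(7, 6) = 1
Since 1 divides 7, solutions exist.

Step 2: Apply extended Euclidean algorithm to find gcd.
We find integers such that 7*x0 + 6*y0 = 1

Step 3: Scale the particular solution.
Multiply by 7/1 = 7:
m = 7, n = -7

Step 4: Verify.
7*(7) + 6*(-7) = 7 = 7 ✓

m = 7, n = -7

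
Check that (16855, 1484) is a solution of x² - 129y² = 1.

Compute x² = 16855² = 284091025
Compute 129y² = 129·1484² = 129·2202256 = 284091024
x² - 129y² = 284091025 - 284091024 = 1
Since this equals 1, (16855, 1484) is a solution.

Yes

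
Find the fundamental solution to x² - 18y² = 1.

We seek the smallest positive integers (x, y) with x² - 18y² = 1, i.e., x² = 18y² + 1.
Try successive y values:
y = 1: x² = 18·1² + 1 = 19, not a perfect square
y = 2: x² = 18·2² + 1 = 73, not a perfect square
y = 3: x² = 18·3² + 1 = 163, not a perfect square
... continuing the search (or via continued fractions) ...
y = 4: x² = 18·4² + 1 = 289, x = 17 ✓

Verify: 17² - 18·4² = 289 - 288 = 1 ✓

x = 17, y = 4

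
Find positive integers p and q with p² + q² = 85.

We need to find integers p, q > 0 such that p² + q² = 85.
Trying p = 2: q² = 85 - 2² = 85 - 4 = 81
q = 9
Check: 2² + 9² = 4 + 81 = 85 ✓

85 = 2² + 9²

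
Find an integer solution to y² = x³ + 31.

Try small integer x values and check whether x³ + 31 is a perfect square.
x = -3: x³ + 31 = -3³ + 31 = -27 + 31 = 4
Is 4 a perfect square? 2² = 4 ✓
So (x, y) = (-3, 2) is a solution.

x = -3, y = 2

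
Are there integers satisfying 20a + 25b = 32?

Step 1: Compute gcd(20, 25).
gcd(20, 25) = 5

Step 2: Check divisibility.
Does 5 divide 32? 32 = 5 x 6 + 2, so no.

By the theorem on linear Diophantine equations, 20a + 25b = 32 has integer solutions if and only if gcd(20, 25) divides 32. Since 5 does not divide 32, no solutions exist.

No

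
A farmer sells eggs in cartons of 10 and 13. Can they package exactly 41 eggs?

We need non-negative a, b with 10a + 13b = 41.
gcd(10, 13) = 1 divides 41, but no a in [0, 4] gives non-negative b.

No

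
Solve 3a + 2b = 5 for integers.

Step 1: Check solvability.
gcd(3, 2) = 1
Since 1 divides 5, solutions exist.

Step 2: Apply extended Euclidean algorithm to find gcd.
We find integers such that 3*x0 + 2*y0 = 1

Step 3: Scale the particular solution.
Multiply by 5/1 = 5:
a = 5, b = -5

Step 4: Verify.
3*(5) + 2*(-5) = 5 = 5 ✓

a = 5, b = -5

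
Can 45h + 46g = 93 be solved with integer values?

Step 1: Compute gcd(45, 46).
gcd(45, 46) = 1

Step 2: Check divisibility.
Does 1 divide 93? 93 = 1 x 93, so yes.

By the theorem on linear Diophantine equations, 45h + 46g = 93 has integer solutions if and only if gcd(45, 46) divides 93. Since 1 | 93, solutions exist.

Yes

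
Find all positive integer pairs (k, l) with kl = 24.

The positive divisors of 24 are: 1, 2, 3, 4, 6, 8, 12, 24.
Each divisor d gives the pair (d, 24/d):
(1, 24), (2, 12), (3, 8), (4, 6), (6, 4), (8, 3), (12, 2), (24, 1)

(1, 24), (2, 12), (3, 8), (4, 6), (6, 4), (8, 3), (12, 2), (24, 1)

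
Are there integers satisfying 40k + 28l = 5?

Step 1: Compute gcd(40, 28).
gcd(40, 28) = 4

Step 2: Check divisibility.
Does 4 divide 5? 5 = 4 x 1 + 1, so no.

By the theorem on linear Diophantine equations, 40k + 28l = 5 has integer solutions if and only if gcd(40, 28) divides 5. Since 4 does not divide 5, no solutions exist.

No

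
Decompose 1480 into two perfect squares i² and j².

We need to find integers i, j > 0 such that i² + j² = 1480.
Trying i = 6: j² = 1480 - 6² = 1480 - 36 = 1444
j = 38
Check: 6² + 38² = 36 + 1444 = 1480 ✓

1480 = 6² + 38²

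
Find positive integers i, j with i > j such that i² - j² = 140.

Factor: i² - j² = (i+j)(i-j) = 140.
We need two factors of 140 with the same parity.
Use i+j = 70 and i-j = 2 (product 70·2 = 140).
Adding: 2i = 72, so i = 36.
Subtracting: 2j = 68, so j = 34.
Check: 36² - 34² = 1296 - 1156 = 140 ✓

i = 36, j = 34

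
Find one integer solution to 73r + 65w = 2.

Step 1: Check solvability.
gcd(73, 65) = 1
Since 1 divides 2, solutions exist.

Step 2: Apply extended Euclidean algorithm to find gcd.
We find integers such that 73*x0 + 65*y0 = 1

Step 3: Scale the particular solution.
Multiply by 2/1 = 2:
r = -16, w = 18

Step 4: Verify.
73*(-16) + 65*(18) = 2 = 2 ✓

r = -16, w = 18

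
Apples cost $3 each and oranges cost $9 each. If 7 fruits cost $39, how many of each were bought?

Let a = apples, o = oranges.
a + o = 7
3a + 9o = 39
Substitute o = 7 - a:
3a + 9(7 - a) = 39
(3 - 9)a = 39 - 63
-6a = -24
a = 4, o = 7 - 4 = 3

Apples: 4, Oranges: 3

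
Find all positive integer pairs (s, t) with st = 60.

The positive divisors of 60 are: 1, 2, 3, 4, 5, 6, 10, 12, 15, 20, 30, 60.
Each divisor d gives the pair (d, 60/d):
(1, 60), (2, 30), (3, 20), (4, 15), (5, 12), (6, 10), (10, 6), (12, 5), (15, 4), (20, 3), (30, 2), (60, 1)

(1, 60), (2, 30), (3, 20), (4, 15), (5, 12), (6, 10), (10, 6), (12, 5), (15, 4), (20, 3), (30, 2), (60, 1)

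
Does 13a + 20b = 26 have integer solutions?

Step 1: Compute gcd(13, 20).
gcd(13, 20) = 1

Step 2: Check divisibility.
Does 1 divide 26? 26 = 1 x 26, so yes.

By the theorem on linear Diophantine equations, 13a + 20b = 26 has integer solutions if and only if gcd(13, 20) divides 26. Since 1 | 26, solutions exist.

Yes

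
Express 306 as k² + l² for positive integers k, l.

We need to find integers k, l > 0 such that k² + l² = 306.
Trying k = 9: l² = 306 - 9² = 306 - 81 = 225
l = 15
Check: 9² + 15² = 81 + 225 = 306 ✓

306 = 9² + 15²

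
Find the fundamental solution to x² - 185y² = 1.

We seek the smallest positive integers (x, y) with x² - 185y² = 1, i.e., x² = 185y² + 1.
Try successive y values:
y = 1: x² = 185·1² + 1 = 186, not a perfect square
y = 2: x² = 185·2² + 1 = 741, not a perfect square
y = 3: x² = 185·3² + 1 = 1666, not a perfect square
... continuing the search (or via continued fractions) ...
y = 680: x² = 185·680² + 1 = 85544001, x = 9249 ✓

Verify: 9249² - 185·680² = 85544001 - 85544000 = 1 ✓

x = 9249, y = 680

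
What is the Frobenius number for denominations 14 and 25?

For two coprime denominations a and b, the Frobenius number (largest value not representable as a non-negative combination) is ab - a - b.
Here gcd(14, 25) = 1, so they are coprime.
F(14, 25) = 14·25 - 14 - 25 = 350 - 39 = 311

311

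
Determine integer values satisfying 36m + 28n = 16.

Step 1: Check solvability.
gcd(36, 28) = 4
Since 4 divides 16, solutions exist.

Step 2: Apply extended Euclidean algorithm to find gcd.
We find integers such that 36*x0 + 28*y0 = 4

Step 3: Scale the particular solution.
Multiply by 16/4 = 4:
m = -12, n = 16

Step 4: Verify.
36*(-12) + 28*(16) = 16 = 16 ✓

m = -12, n = 16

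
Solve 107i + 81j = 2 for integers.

Step 1: Check solvability.
gcd(107, 81) = 1
Since 1 divides 2, solutions exist.

Step 2: Apply extended Euclidean algorithm to find gcd.
We find integers such that 107*x0 + 81*y0 = 1

Step 3: Scale the particular solution.
Multiply by 2/1 = 2:
i = -56, j = 74

Step 4: Verify.
107*(-56) + 81*(74) = 2 = 2 ✓

i = -56, j = 74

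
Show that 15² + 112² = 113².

Compute a² + b²:
15² + 112² = 225 + 12544 = 12769
Compute c²:
113² = 12769
Since 12769 = 12769, it is a Pythagorean triple.

Yes, it is a Pythagorean triple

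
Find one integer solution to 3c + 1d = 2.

Step 1: Check solvability.
gcd(3, 1) = 1
Since 1 divides 2, solutions exist.

Step 2: Apply extended Euclidean algorithm to find gcd.
We find integers such that 3*x0 + 1*y0 = 1

Step 3: Scale the particular solution.
Multiply by 2/1 = 2:
c = 0, d = 2

Step 4: Verify.
3*(0) + 1*(2) = 2 = 2 ✓

c = 0, d = 2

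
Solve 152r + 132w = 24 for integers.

Step 1: Check solvability.
gcd(152, 132) = 4
Since 4 divides 24, solutions exist.

Step 2: Apply extended Euclidean algorithm to find gcd.
We find integers such that 152*x0 + 132*y0 = 4

Step 3: Scale the particular solution.
Multiply by 24/4 = 6:
r = -78, w = 90

Step 4: Verify.
152*(-78) + 132*(90) = 24 = 24 ✓

r = -78, w = 90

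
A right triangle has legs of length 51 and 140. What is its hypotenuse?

c² = a² + b² = 51² + 140² = 2601 + 19600 = 22201
c = 149

149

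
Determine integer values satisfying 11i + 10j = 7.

Step 1: Check solvability.
gcd(11, 10) = 1
Since 1 divides 7, solutions exist.

Step 2: Apply extended Euclidean algorithm to find gcd.
We find integers such that 11*x0 + 10*y0 = 1

Step 3: Scale the particular solution.
Multiply by 7/1 = 7:
i = 7, j = -7

Step 4: Verify.
11*(7) + 10*(-7) = 7 = 7 ✓

i = 7, j = -7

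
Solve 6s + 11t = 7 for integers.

Step 1: Check solvability.
gcd(6, 11) = 1
Since 1 divides 7, solutions exist.

Step 2: Apply extended Euclidean algorithm to find gcd.
We find integers such that 6*x0 + 11*y0 = 1

Step 3: Scale the particular solution.
Multiply by 7/1 = 7:
s = 14, t = -7

Step 4: Verify.
6*(14) + 11*(-7) = 7 = 7 ✓

s = 14, t = -7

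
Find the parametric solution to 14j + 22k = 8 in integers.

Step 1: Compute gcd(14, 22) = 2.
Since 2 divides 8, solutions exist.

Step 2: Find a particular solution using extended Euclidean algorithm.
We get j₀ = -12, k₀ = 8.
Check: 14*-12 + 22*8 = 8 = 8 ✓

Step 3: Write the general solution.
j = -12 + (22/2)t = -12 + 11t
k = 8 - (14/2)t = 8 - 7t
for any integer t.

j = -12 + 11t, k = 8 - 7t for integer t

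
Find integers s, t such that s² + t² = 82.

We need to find integers s, t > 0 such that s² + t² = 82.
Trying s = 1: t² = 82 - 1² = 82 - 1 = 81
t = 9
Check: 1² + 9² = 1 + 81 = 82 ✓

82 = 1² + 9²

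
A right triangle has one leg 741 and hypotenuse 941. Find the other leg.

b² = c² - a² = 885481 - 549081 = 336400
b = 580

580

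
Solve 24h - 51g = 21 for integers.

Step 1: Check solvability.
gcd(24, 51) = 3
Since 3 divides 21, solutions exist.

Step 2: Apply extended Euclidean algorithm to find gcd.
We find integers such that 24*x0 + 51*y0 = 3

Step 3: Scale the particular solution.
Multiply by 21/3 = 7:
h = -14, g = -7

Step 4: Verify.
24*(-14) - 51*(-7) = 21 = 21 ✓

h = -14, g = -7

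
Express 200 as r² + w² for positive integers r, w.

We need to find integers r, w > 0 such that r² + w² = 200.
Trying r = 2: w² = 200 - 2² = 200 - 4 = 196
w = 14
Check: 2² + 14² = 4 + 196 = 200 ✓

200 = 2² + 14²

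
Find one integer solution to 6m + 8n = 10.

Step 1: Check solvability.
gcd(6, 8) = 2
Since 2 divides 10, solutions exist.

Step 2: Apply extended Euclidean algorithm to find gcd.
We find integers such that 6*x0 + 8*y0 = 2

Step 3: Scale the particular solution.
Multiply by 10/2 = 5:
m = -5, n = 5

Step 4: Verify.
6*(-5) + 8*(5) = 10 = 10 ✓

m = -5, n = 5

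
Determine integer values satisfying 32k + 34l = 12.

Step 1: Check solvability.
gcd(32, 34) = 2
Since 2 divides 12, solutions exist.

Step 2: Apply extended Euclidean algorithm to find gcd.
We find integers such that 32*x0 + 34*y0 = 2

Step 3: Scale the particular solution.
Multiply by 12/2 = 6:
k = -6, l = 6

Step 4: Verify.
32*(-6) + 34*(6) = 12 = 12 ✓

k = -6, l = 6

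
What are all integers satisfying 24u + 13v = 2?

Step 1: Compute gcd(24, 13) = 1.
Since 1 divides 2, solutions exist.

Step 2: Find a particular solution using extended Euclidean algorithm.
We get u₀ = 12, v₀ = -22.
Check: 24*12 + 13*-22 = 2 = 2 ✓

Step 3: Write the general solution.
u = 12 + (13/1)t = 12 + 13t
v = -22 - (24/1)t = -22 - 24t
for any integer t.

u = 12 + 13t, v = -22 - 24t for integer t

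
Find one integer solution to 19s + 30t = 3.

Step 1: Check solvability.
gcd(19, 30) = 1
Since 1 divides 3, solutions exist.

Step 2: Apply extended Euclidean algorithm to find gcd.
We find integers such that 19*x0 + 30*y0 = 1

Step 3: Scale the particular solution.
Multiply by 3/1 = 3:
s = -33, t = 21

Step 4: Verify.
19*(-33) + 30*(21) = 3 = 3 ✓

s = -33, t = 21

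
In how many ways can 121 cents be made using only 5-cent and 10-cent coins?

We need non-negative integers (x, y) with 5x + 10y = 121.
For each x from 0 to 24, check if (121 - 5x) is a non-negative multiple of 10.
Solutions (x, y): none
Count: 0

0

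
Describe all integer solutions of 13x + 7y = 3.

Step 1: Compute gcd(13, 7) = 1.
Since 1 divides 3, solutions exist.

Step 2: Find a particular solution using extended Euclidean algorithm.
We get x₀ = -3, y₀ = 6.
Check: 13*-3 + 7*6 = 3 = 3 ✓

Step 3: Write the general solution.
x = -3 + (7/1)t = -3 + 7t
y = 6 - (13/1)t = 6 - 13t
for any integer t.

x = -3 + 7t, y = 6 - 13t for integer t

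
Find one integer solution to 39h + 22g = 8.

Step 1: Check solvability.
gcd(39, 22) = 1
Since 1 divides 8, solutions exist.

Step 2: Apply extended Euclidean algorithm to find gcd.
We find integers such that 39*x0 + 22*y0 = 1

Step 3: Scale the particular solution.
Multiply by 8/1 = 8:
h = -72, g = 128

Step 4: Verify.
39*(-72) + 22*(128) = 8 = 8 ✓

h = -72, g = 128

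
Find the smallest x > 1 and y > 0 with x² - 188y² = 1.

We seek the smallest positive integers (x, y) with x² - 188y² = 1, i.e., x² = 188y² + 1.
Try successive y values:
y = 1: x² = 188·1² + 1 = 189, not a perfect square
y = 2: x² = 188·2² + 1 = 753, not a perfect square
y = 3: x² = 188·3² + 1 = 1693, not a perfect square
... continuing the search (or via continued fractions) ...
y = 336: x² = 188·336² + 1 = 21224449, x = 4607 ✓

Verify: 4607² - 188·336² = 21224449 - 21224448 = 1 ✓

x = 4607, y = 336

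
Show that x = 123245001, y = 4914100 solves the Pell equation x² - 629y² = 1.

Compute x² = 123245001² = 15189330271490001
Compute 629y² = 629·4914100² = 629·24148378810000 = 15189330271490000
x² - 629y² = 15189330271490001 - 15189330271490000 = 1
Since this equals 1, (123245001, 4914100) is a solution.

Yes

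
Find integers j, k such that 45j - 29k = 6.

Step 1: Check solvability.
gcd(45, 29) = 1
Since 1 divides 6, solutions exist.

Step 2: Apply extended Euclidean algorithm to find gcd.
We find integers such that 45*x0 + 29*y0 = 1

Step 3: Scale the particular solution.
Multiply by 6/1 = 6:
j = -54, k = -84

Step 4: Verify.
45*(-54) - 29*(-84) = 6 = 6 ✓

j = -54, k = -84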